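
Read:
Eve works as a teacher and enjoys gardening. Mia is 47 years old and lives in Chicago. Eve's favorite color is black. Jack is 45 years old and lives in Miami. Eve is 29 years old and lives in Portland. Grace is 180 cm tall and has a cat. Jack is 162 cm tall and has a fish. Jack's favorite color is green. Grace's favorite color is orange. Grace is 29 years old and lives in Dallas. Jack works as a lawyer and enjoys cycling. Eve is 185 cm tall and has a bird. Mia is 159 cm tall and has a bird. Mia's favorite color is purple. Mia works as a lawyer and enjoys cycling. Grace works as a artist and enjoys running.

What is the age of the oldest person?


Oldest: Mia at 47

47


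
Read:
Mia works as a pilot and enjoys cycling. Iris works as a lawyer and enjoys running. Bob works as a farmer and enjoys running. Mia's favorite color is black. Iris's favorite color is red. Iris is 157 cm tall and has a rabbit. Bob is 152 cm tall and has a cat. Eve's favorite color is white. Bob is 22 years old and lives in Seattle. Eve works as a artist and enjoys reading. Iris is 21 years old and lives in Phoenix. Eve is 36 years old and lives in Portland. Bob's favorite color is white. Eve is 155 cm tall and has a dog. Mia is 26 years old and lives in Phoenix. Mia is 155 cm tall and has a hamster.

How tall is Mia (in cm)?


Mia is 155 cm tall

155


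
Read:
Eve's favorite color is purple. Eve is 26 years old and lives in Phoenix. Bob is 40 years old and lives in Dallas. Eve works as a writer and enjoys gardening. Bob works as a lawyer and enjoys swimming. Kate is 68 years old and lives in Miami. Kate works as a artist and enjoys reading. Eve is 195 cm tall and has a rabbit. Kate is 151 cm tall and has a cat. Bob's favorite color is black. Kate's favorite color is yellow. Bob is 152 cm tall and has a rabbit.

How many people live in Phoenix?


Count in Phoenix: 1

1


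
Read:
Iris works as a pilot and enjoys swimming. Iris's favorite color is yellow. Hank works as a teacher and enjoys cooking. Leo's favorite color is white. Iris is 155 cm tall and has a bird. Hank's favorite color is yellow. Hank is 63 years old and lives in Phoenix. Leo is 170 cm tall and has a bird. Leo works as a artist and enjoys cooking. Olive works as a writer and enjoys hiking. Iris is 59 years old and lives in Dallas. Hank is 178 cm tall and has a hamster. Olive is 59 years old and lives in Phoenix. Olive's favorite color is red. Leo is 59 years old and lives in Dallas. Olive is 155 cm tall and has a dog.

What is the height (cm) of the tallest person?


Tallest: Hank at 178 cm

178


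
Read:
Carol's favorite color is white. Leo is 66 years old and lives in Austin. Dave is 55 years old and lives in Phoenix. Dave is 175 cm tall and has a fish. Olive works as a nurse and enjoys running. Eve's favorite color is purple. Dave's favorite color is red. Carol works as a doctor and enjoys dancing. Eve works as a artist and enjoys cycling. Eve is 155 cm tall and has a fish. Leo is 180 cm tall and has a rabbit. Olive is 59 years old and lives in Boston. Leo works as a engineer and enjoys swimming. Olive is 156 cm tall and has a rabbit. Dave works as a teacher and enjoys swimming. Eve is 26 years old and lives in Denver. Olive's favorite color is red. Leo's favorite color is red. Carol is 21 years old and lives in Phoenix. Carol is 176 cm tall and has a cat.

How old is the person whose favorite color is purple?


Person with favorite color=purple is Eve, age 26

26


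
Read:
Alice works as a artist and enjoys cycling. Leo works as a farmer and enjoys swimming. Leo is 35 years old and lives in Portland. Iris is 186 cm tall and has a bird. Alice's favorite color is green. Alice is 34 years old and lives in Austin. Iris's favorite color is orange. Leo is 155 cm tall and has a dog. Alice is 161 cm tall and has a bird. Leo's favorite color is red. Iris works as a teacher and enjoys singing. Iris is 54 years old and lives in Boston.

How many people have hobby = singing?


Count: 1

1


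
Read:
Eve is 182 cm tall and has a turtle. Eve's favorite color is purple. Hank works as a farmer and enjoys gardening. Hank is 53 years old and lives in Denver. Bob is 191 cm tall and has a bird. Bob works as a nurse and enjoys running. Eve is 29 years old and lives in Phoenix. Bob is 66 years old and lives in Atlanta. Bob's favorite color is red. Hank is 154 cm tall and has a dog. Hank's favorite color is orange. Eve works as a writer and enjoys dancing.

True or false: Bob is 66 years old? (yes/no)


Bob is actually 66. yes

yes


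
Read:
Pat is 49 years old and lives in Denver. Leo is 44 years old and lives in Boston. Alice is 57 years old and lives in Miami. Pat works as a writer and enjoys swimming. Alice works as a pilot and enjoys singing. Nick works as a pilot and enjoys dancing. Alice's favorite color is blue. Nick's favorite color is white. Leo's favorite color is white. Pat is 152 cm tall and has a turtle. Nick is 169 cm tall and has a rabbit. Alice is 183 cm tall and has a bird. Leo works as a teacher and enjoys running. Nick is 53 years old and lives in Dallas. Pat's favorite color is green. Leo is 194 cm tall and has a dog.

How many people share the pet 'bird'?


Count: 1

1


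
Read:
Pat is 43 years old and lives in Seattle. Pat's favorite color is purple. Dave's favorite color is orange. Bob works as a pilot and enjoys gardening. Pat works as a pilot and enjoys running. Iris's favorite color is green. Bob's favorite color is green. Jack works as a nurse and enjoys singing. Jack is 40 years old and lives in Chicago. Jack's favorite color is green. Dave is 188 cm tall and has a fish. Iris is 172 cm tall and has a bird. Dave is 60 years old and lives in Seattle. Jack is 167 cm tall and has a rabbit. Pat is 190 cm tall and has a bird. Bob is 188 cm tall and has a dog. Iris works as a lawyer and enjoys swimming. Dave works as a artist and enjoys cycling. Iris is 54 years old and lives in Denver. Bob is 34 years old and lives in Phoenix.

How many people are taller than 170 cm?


Taller than 170: 4

4


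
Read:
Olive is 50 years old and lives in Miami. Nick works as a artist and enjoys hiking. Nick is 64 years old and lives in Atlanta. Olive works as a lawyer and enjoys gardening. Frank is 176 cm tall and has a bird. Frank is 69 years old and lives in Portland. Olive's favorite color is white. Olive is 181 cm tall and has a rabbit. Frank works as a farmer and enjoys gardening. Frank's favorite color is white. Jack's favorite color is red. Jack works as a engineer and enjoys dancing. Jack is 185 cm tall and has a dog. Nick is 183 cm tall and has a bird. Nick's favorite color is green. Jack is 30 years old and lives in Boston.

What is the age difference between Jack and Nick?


|30 - 64| = 34

34


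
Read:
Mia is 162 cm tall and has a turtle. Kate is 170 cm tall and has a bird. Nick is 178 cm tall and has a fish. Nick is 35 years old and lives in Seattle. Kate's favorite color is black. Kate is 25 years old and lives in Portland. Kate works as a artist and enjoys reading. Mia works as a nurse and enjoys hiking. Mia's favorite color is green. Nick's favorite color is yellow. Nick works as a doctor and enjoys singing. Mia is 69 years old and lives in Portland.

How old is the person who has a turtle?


Person with turtle is Mia, age 69

69


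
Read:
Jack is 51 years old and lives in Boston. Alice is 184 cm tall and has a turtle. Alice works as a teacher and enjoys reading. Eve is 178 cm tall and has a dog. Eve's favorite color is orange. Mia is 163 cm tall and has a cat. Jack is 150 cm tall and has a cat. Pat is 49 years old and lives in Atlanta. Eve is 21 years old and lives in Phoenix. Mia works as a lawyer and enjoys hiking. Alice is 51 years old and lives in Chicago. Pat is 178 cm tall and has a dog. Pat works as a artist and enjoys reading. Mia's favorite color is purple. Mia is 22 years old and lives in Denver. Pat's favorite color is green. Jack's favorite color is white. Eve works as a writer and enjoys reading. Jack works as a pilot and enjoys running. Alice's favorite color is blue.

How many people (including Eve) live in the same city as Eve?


Eve lives in Phoenix. Count = 1

1


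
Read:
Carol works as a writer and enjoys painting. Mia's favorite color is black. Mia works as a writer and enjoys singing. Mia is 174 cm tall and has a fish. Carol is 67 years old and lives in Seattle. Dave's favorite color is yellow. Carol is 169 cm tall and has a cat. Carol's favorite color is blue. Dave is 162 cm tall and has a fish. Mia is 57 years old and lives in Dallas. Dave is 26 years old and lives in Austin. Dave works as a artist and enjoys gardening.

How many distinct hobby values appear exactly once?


Unique hobby values: 3

3


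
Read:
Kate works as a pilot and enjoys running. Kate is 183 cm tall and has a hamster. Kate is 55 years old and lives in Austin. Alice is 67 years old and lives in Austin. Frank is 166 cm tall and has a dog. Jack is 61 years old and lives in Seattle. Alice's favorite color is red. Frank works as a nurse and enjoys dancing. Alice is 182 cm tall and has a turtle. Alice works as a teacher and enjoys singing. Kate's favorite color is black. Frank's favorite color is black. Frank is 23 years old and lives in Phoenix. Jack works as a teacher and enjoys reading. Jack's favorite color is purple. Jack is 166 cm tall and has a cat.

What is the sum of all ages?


67+61+23+55 = 206

206


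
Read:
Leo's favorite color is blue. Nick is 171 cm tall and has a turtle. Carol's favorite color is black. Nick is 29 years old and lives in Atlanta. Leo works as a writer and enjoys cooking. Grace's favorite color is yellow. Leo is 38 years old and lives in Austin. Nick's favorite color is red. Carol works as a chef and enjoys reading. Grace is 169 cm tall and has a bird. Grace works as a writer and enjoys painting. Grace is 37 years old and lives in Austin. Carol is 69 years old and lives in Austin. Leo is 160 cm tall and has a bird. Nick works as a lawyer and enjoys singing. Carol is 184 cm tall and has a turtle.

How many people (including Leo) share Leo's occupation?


Leo is a writer. Count = 2

2


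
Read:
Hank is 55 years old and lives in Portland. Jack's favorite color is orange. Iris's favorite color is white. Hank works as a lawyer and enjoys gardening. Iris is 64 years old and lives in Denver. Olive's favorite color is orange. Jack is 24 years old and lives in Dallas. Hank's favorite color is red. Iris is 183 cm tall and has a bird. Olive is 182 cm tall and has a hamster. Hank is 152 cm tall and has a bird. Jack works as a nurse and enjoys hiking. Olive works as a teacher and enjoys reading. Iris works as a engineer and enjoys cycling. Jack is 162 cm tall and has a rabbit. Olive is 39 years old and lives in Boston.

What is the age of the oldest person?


Oldest: Iris at 64

64


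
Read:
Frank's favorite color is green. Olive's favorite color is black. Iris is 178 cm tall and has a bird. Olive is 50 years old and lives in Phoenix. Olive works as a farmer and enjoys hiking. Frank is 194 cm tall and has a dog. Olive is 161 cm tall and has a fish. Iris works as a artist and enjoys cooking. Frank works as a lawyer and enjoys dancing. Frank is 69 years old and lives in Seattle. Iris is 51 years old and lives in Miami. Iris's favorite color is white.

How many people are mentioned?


People: Iris, Frank, Olive. Count = 3

3


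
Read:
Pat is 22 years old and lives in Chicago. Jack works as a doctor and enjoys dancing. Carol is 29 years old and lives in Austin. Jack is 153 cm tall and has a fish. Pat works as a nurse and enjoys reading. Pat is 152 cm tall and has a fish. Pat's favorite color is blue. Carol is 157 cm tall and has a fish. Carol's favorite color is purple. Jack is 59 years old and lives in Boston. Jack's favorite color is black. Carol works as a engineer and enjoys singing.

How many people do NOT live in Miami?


Not in Miami: 3

3


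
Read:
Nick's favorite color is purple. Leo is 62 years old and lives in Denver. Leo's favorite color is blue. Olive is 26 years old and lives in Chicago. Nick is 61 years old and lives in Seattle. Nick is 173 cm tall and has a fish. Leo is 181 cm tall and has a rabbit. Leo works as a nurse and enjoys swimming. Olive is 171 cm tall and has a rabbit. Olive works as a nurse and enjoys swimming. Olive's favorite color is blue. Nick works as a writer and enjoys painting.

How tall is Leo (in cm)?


Leo is 181 cm tall

181


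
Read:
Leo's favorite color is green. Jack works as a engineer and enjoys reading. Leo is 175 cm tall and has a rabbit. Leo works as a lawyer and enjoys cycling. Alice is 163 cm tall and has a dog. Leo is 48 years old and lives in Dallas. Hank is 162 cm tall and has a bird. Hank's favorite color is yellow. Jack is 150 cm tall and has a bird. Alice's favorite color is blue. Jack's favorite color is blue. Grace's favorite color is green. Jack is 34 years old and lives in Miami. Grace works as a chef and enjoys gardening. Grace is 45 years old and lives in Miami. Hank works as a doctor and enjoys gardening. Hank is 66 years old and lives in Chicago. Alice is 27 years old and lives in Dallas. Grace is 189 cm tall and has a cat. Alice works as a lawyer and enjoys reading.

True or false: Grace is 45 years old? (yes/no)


Grace is actually 45. yes

yes


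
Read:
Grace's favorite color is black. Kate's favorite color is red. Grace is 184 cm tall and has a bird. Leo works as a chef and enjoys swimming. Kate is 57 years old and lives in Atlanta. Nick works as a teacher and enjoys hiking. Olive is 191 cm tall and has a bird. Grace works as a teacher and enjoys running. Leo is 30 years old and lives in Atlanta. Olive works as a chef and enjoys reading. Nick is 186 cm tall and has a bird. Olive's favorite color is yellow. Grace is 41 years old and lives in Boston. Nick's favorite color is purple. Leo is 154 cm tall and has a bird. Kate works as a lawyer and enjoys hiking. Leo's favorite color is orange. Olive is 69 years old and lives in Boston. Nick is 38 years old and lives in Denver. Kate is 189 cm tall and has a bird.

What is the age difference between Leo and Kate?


|30 - 57| = 27

27


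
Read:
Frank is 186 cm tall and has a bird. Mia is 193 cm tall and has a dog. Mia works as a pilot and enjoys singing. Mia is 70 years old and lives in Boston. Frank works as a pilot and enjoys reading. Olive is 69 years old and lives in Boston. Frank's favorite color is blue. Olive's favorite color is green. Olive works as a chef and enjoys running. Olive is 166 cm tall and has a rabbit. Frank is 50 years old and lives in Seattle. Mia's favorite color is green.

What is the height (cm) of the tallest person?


Tallest: Mia at 193 cm

193


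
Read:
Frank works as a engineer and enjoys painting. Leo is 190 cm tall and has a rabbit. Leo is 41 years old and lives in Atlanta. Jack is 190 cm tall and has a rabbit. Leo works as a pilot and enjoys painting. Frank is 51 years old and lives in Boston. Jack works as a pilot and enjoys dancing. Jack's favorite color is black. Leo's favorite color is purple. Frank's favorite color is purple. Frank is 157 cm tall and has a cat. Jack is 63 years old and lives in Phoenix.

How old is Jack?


Jack is 63 years old

63


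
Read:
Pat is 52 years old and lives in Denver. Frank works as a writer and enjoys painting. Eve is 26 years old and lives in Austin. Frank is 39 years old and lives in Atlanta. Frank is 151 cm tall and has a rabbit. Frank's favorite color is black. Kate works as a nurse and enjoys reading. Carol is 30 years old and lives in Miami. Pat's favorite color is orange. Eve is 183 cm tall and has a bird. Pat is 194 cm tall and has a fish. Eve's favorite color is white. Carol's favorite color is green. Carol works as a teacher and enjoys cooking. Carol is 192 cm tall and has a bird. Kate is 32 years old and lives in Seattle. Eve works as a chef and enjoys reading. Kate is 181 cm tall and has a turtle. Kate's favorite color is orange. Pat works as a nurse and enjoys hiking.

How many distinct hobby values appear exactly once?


Unique hobby values: 3

3


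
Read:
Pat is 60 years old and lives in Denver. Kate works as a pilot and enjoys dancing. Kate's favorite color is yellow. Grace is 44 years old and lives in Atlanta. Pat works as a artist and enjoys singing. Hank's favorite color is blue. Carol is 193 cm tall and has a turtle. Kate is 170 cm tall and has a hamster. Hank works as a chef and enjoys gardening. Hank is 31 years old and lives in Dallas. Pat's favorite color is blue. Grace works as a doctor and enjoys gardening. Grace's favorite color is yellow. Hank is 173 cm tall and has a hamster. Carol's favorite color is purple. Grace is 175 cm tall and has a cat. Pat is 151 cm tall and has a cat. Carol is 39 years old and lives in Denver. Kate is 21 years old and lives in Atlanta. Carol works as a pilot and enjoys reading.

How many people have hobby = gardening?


Count: 2

2


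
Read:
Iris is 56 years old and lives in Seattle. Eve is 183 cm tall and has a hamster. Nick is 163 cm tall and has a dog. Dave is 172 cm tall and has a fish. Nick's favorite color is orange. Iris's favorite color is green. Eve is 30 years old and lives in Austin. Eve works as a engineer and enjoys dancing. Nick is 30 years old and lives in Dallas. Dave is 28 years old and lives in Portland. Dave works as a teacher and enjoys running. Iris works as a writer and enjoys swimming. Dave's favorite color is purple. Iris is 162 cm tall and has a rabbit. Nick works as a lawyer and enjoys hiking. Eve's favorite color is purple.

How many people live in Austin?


Count in Austin: 1

1


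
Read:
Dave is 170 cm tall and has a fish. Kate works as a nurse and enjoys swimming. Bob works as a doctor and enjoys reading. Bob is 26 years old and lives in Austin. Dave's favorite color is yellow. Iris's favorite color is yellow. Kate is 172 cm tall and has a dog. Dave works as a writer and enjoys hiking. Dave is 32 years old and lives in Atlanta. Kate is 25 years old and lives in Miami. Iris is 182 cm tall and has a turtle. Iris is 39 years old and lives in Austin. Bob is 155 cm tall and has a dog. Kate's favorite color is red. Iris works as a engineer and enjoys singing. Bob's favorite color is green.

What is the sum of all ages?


25+32+39+26 = 122

122


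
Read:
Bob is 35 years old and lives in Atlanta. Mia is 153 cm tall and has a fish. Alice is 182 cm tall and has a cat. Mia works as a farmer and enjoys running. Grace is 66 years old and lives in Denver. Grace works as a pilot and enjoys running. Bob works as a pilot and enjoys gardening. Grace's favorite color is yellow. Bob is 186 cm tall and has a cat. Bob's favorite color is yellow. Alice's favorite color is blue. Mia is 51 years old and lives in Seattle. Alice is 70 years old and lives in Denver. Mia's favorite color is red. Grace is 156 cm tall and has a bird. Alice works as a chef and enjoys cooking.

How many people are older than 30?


Filter: 4

4


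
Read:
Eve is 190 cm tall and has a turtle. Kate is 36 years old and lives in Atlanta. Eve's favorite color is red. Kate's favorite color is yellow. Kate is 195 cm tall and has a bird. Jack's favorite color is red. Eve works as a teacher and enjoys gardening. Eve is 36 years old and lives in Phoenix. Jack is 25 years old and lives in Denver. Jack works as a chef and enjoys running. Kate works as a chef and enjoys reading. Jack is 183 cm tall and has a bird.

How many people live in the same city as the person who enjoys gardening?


Person with hobby gardening is Eve, city Phoenix. Count = 1

1


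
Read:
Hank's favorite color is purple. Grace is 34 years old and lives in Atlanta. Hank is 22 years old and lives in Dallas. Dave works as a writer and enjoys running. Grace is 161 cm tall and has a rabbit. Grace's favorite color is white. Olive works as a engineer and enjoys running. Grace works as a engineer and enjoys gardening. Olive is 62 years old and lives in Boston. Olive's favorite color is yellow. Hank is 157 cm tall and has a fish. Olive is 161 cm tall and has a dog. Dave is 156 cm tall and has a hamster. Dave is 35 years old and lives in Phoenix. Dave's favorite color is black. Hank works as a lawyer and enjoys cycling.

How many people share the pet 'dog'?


Count: 1

1


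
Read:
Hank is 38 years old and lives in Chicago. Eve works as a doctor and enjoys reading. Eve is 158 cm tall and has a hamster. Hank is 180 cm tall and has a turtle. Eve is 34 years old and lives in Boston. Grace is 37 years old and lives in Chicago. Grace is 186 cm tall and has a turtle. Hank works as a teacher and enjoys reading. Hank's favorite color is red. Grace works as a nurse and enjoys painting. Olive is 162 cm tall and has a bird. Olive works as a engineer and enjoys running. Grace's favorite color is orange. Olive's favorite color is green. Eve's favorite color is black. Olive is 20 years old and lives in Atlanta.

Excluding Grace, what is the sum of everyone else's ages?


Sum (excluding Grace): 92

92


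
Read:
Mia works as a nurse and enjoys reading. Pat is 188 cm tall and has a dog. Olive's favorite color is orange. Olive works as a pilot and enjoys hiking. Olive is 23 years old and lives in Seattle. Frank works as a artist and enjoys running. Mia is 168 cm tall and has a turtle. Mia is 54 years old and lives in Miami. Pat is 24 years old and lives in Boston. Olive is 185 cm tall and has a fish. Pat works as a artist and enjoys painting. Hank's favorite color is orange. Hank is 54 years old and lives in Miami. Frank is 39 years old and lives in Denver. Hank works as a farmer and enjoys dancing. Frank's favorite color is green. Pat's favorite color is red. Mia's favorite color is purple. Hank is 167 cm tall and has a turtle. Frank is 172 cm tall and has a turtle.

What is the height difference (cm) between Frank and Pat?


|172 - 188| = 16

16


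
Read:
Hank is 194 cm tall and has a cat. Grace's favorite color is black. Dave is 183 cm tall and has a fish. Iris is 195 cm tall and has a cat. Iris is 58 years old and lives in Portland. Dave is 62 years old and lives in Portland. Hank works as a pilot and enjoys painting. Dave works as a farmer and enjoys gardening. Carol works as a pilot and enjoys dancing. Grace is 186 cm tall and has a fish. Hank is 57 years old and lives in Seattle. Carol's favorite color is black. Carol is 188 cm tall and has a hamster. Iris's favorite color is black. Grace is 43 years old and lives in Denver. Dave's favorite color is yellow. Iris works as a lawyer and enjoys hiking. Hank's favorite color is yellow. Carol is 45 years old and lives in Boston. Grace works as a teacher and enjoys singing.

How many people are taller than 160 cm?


Taller than 160: 5

5


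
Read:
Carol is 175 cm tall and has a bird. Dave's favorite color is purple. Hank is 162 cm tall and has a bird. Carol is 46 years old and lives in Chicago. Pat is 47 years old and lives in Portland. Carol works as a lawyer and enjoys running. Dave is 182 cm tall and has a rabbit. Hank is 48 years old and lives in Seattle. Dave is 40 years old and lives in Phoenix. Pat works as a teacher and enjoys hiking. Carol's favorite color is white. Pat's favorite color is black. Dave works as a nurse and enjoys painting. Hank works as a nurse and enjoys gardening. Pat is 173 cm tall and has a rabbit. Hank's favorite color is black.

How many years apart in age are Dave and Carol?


40 vs 46, diff = 6

6


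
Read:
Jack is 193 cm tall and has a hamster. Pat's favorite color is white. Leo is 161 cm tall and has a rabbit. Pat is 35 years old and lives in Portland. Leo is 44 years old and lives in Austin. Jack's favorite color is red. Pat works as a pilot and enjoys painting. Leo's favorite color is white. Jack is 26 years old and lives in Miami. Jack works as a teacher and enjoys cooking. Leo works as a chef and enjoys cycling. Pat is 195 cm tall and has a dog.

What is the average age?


Sum=105, n=3, avg=35

35


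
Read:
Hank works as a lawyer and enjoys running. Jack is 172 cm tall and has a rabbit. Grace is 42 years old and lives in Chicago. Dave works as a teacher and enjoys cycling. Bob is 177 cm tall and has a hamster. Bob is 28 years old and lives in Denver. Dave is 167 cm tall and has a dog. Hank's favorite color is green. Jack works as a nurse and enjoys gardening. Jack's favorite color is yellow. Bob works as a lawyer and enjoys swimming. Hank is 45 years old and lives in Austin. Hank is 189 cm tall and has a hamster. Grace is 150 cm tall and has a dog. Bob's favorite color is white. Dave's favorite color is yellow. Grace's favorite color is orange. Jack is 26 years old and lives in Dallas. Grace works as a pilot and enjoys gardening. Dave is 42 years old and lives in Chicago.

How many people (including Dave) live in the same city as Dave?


Dave lives in Chicago. Count = 2

2


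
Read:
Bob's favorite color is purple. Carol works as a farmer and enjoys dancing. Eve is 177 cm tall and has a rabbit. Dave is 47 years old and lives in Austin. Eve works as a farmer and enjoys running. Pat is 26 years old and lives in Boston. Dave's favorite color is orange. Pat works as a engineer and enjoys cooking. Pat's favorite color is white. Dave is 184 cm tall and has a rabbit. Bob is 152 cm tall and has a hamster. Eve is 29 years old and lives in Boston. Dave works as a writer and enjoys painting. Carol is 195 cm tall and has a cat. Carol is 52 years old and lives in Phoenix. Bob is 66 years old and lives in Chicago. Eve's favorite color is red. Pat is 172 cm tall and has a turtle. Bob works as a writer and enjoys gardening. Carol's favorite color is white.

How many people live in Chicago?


Count in Chicago: 1

1


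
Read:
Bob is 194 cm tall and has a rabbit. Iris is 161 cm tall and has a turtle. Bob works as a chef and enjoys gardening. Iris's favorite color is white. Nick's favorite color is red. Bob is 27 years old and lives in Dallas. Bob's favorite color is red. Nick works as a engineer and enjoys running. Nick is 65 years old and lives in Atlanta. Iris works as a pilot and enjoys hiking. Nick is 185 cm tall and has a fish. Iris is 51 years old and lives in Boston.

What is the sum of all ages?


65+51+27 = 143

143


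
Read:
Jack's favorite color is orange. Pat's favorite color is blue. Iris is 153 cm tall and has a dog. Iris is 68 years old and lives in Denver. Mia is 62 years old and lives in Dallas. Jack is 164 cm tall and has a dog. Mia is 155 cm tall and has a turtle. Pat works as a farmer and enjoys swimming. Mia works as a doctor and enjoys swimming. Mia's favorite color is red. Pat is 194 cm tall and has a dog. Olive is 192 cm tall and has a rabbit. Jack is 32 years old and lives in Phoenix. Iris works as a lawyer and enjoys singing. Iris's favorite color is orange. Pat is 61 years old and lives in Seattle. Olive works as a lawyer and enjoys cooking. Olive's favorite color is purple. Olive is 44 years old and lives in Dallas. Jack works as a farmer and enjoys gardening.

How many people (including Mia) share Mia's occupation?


Mia is a doctor. Count = 1

1


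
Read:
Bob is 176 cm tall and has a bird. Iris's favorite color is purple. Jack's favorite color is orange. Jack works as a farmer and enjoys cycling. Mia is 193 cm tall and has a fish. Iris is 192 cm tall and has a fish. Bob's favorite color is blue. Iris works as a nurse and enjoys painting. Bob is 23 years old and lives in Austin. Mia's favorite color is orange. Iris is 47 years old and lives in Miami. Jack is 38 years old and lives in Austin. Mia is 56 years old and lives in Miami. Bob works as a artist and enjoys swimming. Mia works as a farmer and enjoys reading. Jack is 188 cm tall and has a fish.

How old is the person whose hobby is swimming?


Person with hobby=swimming is Bob, age 23

23


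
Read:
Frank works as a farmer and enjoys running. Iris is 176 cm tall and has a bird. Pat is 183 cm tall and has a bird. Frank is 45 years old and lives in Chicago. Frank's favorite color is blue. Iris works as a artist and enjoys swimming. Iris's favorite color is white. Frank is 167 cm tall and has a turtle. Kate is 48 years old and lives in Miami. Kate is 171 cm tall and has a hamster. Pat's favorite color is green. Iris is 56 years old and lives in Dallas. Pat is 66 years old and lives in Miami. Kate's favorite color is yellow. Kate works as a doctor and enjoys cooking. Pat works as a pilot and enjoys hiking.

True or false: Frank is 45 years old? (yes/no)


Frank is actually 45. yes

yes


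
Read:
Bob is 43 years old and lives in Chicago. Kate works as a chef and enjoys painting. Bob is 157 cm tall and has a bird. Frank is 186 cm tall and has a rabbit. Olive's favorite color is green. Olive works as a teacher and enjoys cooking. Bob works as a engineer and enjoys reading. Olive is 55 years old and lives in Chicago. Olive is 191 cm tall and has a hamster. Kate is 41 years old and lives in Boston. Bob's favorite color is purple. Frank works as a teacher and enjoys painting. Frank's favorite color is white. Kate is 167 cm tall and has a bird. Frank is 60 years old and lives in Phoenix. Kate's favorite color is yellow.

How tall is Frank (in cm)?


Frank is 186 cm tall

186


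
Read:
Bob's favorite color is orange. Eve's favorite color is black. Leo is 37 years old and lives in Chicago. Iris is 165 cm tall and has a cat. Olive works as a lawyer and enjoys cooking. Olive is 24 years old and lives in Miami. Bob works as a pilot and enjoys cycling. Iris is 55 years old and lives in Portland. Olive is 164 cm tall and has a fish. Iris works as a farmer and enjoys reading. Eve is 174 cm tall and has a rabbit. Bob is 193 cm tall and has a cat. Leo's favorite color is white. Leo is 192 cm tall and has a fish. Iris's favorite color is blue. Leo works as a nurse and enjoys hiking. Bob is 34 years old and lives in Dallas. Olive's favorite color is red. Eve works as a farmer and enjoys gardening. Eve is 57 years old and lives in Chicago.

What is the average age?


Sum=207, n=5, avg=41.4

41.4


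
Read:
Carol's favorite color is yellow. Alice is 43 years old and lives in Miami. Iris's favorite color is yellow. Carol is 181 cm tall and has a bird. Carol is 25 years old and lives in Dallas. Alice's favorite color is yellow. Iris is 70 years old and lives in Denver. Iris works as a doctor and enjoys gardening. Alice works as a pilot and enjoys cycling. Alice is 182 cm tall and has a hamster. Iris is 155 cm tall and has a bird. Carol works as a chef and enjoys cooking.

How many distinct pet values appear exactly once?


Unique pet values: 1

1


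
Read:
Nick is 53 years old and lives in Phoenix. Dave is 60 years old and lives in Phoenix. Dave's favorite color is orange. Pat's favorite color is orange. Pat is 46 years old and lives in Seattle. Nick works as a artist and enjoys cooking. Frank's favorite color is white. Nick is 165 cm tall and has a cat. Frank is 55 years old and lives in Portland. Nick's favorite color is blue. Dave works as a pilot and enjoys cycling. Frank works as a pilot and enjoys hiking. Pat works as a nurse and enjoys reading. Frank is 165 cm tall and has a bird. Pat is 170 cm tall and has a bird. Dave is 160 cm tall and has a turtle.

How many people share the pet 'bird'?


Count: 2

2


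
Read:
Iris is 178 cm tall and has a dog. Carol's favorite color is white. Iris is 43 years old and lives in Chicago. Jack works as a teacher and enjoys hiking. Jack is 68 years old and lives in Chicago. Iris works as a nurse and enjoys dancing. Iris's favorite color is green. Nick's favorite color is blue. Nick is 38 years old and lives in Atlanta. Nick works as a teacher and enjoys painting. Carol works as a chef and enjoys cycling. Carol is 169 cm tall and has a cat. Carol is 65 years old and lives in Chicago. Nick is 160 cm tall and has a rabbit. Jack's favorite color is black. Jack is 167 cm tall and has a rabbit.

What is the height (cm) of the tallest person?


Tallest: Iris at 178 cm

178


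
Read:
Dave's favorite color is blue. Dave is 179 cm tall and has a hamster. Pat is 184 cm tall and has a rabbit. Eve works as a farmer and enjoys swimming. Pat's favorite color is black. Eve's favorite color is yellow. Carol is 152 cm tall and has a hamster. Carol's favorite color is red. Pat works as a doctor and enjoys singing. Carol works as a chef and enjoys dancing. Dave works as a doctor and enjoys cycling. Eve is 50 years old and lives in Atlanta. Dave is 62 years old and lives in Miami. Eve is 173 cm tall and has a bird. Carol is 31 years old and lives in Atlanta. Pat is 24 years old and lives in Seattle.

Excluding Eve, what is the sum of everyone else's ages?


Sum (excluding Eve): 117

117


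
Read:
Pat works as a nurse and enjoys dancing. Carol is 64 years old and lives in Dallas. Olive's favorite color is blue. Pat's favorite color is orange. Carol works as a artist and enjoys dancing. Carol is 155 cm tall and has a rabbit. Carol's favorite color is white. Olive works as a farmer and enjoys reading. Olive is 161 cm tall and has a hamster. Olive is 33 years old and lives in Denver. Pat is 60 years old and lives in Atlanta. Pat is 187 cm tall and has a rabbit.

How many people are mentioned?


People: Pat, Carol, Olive. Count = 3

3


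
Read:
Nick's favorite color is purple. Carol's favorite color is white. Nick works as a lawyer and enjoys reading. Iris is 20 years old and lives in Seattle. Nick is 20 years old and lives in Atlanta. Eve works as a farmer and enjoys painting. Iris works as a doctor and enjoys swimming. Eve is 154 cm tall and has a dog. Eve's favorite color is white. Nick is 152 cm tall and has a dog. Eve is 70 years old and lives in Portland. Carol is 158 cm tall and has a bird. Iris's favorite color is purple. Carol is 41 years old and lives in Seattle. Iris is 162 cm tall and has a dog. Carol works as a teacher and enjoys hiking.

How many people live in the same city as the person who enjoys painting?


Person with hobby painting is Eve, city Portland. Count = 1

1


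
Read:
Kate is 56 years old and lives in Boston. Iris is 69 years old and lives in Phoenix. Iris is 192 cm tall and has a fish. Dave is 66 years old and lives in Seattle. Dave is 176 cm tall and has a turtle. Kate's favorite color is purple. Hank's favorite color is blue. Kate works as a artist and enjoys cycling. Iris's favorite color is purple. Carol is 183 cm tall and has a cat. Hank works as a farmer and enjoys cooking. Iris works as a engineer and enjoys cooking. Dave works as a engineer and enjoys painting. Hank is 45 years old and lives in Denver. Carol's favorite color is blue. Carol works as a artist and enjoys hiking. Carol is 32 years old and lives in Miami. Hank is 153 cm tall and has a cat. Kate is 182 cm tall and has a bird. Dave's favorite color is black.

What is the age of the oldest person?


Oldest: Iris at 69

69


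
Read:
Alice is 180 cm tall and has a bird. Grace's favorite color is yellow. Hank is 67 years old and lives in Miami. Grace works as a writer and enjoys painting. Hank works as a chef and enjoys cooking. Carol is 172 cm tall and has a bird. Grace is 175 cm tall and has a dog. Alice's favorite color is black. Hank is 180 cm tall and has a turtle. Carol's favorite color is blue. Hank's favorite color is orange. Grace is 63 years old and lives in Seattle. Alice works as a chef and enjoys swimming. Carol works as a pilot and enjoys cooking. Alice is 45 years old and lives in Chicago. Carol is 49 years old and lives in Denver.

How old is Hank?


Hank is 67 years old

67


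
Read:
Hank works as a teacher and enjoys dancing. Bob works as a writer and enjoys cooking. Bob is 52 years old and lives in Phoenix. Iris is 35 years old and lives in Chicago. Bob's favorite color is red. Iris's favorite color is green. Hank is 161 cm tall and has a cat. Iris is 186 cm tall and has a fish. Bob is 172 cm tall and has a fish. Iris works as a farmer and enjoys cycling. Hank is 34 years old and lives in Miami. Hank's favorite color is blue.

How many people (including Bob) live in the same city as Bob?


Bob lives in Phoenix. Count = 1

1


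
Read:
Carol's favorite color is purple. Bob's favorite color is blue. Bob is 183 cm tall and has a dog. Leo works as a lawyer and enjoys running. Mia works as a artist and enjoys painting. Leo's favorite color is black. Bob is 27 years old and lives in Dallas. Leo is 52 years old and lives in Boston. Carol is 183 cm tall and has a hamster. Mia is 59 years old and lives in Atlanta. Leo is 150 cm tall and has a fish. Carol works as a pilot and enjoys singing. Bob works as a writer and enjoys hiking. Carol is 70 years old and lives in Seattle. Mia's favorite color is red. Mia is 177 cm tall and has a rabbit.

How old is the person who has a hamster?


Person with hamster is Carol, age 70

70


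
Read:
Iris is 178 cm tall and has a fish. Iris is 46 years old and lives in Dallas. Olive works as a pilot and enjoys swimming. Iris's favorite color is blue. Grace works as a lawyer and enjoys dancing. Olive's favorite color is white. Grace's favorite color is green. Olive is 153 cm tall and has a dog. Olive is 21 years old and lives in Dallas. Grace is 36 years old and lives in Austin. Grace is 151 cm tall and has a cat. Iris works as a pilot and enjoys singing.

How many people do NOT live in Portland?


Not in Portland: 3

3


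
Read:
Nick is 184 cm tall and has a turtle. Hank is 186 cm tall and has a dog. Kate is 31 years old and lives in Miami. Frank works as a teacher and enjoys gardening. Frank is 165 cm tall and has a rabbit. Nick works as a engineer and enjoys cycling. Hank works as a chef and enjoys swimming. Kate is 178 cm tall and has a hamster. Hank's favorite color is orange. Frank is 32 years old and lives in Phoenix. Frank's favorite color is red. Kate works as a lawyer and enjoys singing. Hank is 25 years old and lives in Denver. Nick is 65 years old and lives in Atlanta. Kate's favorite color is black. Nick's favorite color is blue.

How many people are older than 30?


Filter: 3

3


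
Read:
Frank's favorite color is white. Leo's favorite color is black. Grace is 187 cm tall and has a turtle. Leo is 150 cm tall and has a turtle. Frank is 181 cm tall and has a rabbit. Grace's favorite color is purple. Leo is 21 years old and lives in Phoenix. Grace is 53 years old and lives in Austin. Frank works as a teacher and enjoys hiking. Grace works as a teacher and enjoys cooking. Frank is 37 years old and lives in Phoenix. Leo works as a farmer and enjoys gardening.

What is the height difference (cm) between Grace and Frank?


|187 - 181| = 6

6


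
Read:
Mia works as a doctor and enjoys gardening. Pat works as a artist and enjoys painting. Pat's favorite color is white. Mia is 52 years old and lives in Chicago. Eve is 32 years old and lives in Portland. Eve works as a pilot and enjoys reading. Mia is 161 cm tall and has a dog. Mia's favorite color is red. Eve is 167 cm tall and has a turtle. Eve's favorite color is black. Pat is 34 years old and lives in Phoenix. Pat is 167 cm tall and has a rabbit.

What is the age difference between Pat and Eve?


|34 - 32| = 2

2


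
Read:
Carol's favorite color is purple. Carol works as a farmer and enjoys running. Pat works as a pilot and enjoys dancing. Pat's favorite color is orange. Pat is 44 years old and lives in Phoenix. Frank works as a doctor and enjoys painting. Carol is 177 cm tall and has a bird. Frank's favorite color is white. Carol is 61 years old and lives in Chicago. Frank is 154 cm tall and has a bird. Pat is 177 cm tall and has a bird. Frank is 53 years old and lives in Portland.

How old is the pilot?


The pilot is Pat, age 44

44


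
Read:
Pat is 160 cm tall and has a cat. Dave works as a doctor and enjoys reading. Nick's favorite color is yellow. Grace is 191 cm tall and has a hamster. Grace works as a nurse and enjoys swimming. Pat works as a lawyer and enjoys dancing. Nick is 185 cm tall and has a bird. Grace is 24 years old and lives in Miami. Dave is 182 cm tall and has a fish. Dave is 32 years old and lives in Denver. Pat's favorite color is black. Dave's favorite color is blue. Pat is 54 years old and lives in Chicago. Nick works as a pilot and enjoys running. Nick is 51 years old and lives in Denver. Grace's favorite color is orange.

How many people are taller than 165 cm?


Taller than 165: 3

3
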